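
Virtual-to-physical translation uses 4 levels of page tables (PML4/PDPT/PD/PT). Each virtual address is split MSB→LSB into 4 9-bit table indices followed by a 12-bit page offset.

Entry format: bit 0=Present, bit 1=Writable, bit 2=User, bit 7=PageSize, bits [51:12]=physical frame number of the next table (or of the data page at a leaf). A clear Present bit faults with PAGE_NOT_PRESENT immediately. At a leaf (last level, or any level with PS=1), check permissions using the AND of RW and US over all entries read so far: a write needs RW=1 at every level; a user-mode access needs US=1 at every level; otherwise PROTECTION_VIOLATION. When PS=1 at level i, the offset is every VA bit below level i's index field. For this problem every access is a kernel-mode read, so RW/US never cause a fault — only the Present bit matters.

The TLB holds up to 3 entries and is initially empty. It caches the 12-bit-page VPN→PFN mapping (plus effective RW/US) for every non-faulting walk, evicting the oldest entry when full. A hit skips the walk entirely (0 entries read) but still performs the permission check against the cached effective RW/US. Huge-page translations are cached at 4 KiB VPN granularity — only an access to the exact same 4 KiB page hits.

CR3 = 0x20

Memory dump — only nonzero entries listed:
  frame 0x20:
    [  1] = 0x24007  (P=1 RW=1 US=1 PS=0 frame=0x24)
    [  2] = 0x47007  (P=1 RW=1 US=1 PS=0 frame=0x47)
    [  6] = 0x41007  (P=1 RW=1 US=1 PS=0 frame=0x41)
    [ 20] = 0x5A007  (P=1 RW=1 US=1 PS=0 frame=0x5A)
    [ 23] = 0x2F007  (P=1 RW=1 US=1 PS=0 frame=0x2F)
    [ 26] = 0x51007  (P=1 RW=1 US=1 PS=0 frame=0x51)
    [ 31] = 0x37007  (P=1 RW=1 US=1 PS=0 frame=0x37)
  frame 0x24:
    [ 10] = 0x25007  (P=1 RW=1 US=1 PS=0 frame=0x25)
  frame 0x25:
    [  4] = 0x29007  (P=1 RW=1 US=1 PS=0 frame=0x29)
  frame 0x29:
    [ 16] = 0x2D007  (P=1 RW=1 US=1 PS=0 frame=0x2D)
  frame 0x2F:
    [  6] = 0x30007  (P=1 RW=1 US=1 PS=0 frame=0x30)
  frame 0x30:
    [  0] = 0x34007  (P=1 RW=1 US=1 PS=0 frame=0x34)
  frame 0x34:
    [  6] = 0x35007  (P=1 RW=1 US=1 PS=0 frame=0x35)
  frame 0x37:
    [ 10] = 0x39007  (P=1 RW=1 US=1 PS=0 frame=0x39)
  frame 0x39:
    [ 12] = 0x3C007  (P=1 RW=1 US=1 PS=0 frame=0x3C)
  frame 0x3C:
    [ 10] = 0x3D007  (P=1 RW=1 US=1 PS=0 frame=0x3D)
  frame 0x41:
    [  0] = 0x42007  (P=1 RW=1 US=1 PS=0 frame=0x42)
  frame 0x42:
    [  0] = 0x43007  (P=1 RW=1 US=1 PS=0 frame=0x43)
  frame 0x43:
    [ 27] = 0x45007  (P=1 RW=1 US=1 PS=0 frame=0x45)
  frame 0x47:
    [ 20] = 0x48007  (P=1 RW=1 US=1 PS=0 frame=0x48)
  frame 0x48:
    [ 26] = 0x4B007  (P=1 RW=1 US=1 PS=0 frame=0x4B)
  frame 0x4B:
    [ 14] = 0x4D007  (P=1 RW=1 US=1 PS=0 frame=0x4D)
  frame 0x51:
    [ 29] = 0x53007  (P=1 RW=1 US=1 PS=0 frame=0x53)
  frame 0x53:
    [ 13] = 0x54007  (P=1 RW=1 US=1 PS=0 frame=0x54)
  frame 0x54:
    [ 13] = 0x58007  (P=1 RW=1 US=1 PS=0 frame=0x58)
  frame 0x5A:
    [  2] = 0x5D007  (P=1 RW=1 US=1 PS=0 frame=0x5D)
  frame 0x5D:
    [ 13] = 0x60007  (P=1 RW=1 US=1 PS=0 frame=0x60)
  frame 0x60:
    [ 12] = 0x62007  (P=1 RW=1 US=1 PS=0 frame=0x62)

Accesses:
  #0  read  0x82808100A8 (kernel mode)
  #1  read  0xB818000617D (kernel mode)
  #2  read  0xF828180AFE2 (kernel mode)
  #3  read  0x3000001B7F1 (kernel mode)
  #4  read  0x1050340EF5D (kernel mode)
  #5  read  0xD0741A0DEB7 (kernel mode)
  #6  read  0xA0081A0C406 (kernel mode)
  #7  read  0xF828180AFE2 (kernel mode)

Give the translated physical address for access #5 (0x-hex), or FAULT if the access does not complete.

Per-access translation:
#0 VA=0x82808100A8 (r,kernel):
  lvl0: tbl 0x20, slot 1 ⇒ 0x24007 (P1/RW1/US1/PS0)
  lvl1: tbl 0x24, slot 10 ⇒ 0x25007 (P1/RW1/US1/PS0)
  lvl2: tbl 0x25, slot 4 ⇒ 0x29007 (P1/RW1/US1/PS0)
  lvl3: tbl 0x29, slot 16 ⇒ 0x2D007 (P1/RW1/US1/PS0)
  ✓ 0x2D0A8  — 4 lookups
#1 VA=0xB818000617D (r,kernel):
  lvl0: tbl 0x20, slot 23 ⇒ 0x2F007 (P1/RW1/US1/PS0)
  lvl1: tbl 0x2F, slot 6 ⇒ 0x30007 (P1/RW1/US1/PS0)
  lvl2: tbl 0x30, slot 0 ⇒ 0x34007 (P1/RW1/US1/PS0)
  lvl3: tbl 0x34, slot 6 ⇒ 0x35007 (P1/RW1/US1/PS0)
  ✓ 0x3517D  — 4 lookups
#2 VA=0xF828180AFE2 (r,kernel):
  lvl0: tbl 0x20, slot 31 ⇒ 0x37007 (P1/RW1/US1/PS0)
  lvl1: tbl 0x37, slot 10 ⇒ 0x39007 (P1/RW1/US1/PS0)
  lvl2: tbl 0x39, slot 12 ⇒ 0x3C007 (P1/RW1/US1/PS0)
  lvl3: tbl 0x3C, slot 10 ⇒ 0x3D007 (P1/RW1/US1/PS0)
  ✓ 0x3DFE2  — 4 lookups
#3 VA=0x3000001B7F1 (r,kernel):
  lvl0: tbl 0x20, slot 6 ⇒ 0x41007 (P1/RW1/US1/PS0)
  lvl1: tbl 0x41, slot 0 ⇒ 0x42007 (P1/RW1/US1/PS0)
  lvl2: tbl 0x42, slot 0 ⇒ 0x43007 (P1/RW1/US1/PS0)
  lvl3: tbl 0x43, slot 27 ⇒ 0x45007 (P1/RW1/US1/PS0)
  ✓ 0x457F1  — 4 lookups
#4 VA=0x1050340EF5D (r,kernel):
  lvl0: tbl 0x20, slot 2 ⇒ 0x47007 (P1/RW1/US1/PS0)
  lvl1: tbl 0x47, slot 20 ⇒ 0x48007 (P1/RW1/US1/PS0)
  lvl2: tbl 0x48, slot 26 ⇒ 0x4B007 (P1/RW1/US1/PS0)
  lvl3: tbl 0x4B, slot 14 ⇒ 0x4D007 (P1/RW1/US1/PS0)
  ✓ 0x4DF5D  — 4 lookups
#5 VA=0xD0741A0DEB7 (r,kernel):
  lvl0: tbl 0x20, slot 26 ⇒ 0x51007 (P1/RW1/US1/PS0)
  lvl1: tbl 0x51, slot 29 ⇒ 0x53007 (P1/RW1/US1/PS0)
  lvl2: tbl 0x53, slot 13 ⇒ 0x54007 (P1/RW1/US1/PS0)
  lvl3: tbl 0x54, slot 13 ⇒ 0x58007 (P1/RW1/US1/PS0)
  ✓ 0x58EB7  — 4 lookups
#6 VA=0xA0081A0C406 (r,kernel):
  lvl0: tbl 0x20, slot 20 ⇒ 0x5A007 (P1/RW1/US1/PS0)
  lvl1: tbl 0x5A, slot 2 ⇒ 0x5D007 (P1/RW1/US1/PS0)
  lvl2: tbl 0x5D, slot 13 ⇒ 0x60007 (P1/RW1/US1/PS0)
  lvl3: tbl 0x60, slot 12 ⇒ 0x62007 (P1/RW1/US1/PS0)
  ✓ 0x62406  — 4 lookups
#7 VA=0xF828180AFE2 (r,kernel):
  lvl0: tbl 0x20, slot 31 ⇒ 0x37007 (P1/RW1/US1/PS0)
  lvl1: tbl 0x37, slot 10 ⇒ 0x39007 (P1/RW1/US1/PS0)
  lvl2: tbl 0x39, slot 12 ⇒ 0x3C007 (P1/RW1/US1/PS0)
  lvl3: tbl 0x3C, slot 10 ⇒ 0x3D007 (P1/RW1/US1/PS0)
  ✓ 0x3DFE2  — 4 lookups

Access #5 PA: 0x58EB7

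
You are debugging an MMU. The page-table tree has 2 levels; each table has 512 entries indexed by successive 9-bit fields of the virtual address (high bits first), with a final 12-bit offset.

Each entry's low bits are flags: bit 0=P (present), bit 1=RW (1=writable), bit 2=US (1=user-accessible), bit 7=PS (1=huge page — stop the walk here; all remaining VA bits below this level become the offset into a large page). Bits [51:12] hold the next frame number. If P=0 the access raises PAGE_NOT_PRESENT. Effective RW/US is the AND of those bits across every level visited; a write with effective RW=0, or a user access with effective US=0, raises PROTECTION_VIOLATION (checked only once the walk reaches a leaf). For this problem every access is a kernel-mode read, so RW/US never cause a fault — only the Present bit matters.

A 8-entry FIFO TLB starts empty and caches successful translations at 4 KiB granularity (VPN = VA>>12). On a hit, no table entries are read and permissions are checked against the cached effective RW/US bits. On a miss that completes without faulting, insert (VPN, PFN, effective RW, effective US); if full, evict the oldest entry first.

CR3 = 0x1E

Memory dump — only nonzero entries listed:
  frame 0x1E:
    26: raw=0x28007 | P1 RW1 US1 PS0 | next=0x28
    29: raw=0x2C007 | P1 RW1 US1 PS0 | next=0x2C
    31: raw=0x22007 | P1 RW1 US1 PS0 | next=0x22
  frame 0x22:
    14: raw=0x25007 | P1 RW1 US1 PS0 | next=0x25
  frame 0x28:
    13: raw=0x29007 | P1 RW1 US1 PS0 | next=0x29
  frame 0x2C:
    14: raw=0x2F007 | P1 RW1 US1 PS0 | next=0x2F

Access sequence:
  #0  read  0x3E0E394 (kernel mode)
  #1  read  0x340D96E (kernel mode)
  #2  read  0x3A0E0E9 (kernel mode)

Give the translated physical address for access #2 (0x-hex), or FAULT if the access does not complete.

Walk each access:
#0 VA=0x3E0E394 (r,kernel):
  L0: frame=0x1E idx=31 entry=0x22007 [P=1 RW=1 US=1 PS=0]
  L1: frame=0x22 idx=14 entry=0x25007 [P=1 RW=1 US=1 PS=0]
  → PA=0x25394  (2 entries read)
#1 VA=0x340D96E (r,kernel):
  L0: frame=0x1E idx=26 entry=0x28007 [P=1 RW=1 US=1 PS=0]
  L1: frame=0x28 idx=13 entry=0x29007 [P=1 RW=1 US=1 PS=0]
  → PA=0x2996E  (2 entries read)
#2 VA=0x3A0E0E9 (r,kernel):
  L0: frame=0x1E idx=29 entry=0x2C007 [P=1 RW=1 US=1 PS=0]
  L1: frame=0x2C idx=14 entry=0x2F007 [P=1 RW=1 US=1 PS=0]
  → PA=0x2F0E9  (2 entries read)

Access #2 PA: 0x2F0E9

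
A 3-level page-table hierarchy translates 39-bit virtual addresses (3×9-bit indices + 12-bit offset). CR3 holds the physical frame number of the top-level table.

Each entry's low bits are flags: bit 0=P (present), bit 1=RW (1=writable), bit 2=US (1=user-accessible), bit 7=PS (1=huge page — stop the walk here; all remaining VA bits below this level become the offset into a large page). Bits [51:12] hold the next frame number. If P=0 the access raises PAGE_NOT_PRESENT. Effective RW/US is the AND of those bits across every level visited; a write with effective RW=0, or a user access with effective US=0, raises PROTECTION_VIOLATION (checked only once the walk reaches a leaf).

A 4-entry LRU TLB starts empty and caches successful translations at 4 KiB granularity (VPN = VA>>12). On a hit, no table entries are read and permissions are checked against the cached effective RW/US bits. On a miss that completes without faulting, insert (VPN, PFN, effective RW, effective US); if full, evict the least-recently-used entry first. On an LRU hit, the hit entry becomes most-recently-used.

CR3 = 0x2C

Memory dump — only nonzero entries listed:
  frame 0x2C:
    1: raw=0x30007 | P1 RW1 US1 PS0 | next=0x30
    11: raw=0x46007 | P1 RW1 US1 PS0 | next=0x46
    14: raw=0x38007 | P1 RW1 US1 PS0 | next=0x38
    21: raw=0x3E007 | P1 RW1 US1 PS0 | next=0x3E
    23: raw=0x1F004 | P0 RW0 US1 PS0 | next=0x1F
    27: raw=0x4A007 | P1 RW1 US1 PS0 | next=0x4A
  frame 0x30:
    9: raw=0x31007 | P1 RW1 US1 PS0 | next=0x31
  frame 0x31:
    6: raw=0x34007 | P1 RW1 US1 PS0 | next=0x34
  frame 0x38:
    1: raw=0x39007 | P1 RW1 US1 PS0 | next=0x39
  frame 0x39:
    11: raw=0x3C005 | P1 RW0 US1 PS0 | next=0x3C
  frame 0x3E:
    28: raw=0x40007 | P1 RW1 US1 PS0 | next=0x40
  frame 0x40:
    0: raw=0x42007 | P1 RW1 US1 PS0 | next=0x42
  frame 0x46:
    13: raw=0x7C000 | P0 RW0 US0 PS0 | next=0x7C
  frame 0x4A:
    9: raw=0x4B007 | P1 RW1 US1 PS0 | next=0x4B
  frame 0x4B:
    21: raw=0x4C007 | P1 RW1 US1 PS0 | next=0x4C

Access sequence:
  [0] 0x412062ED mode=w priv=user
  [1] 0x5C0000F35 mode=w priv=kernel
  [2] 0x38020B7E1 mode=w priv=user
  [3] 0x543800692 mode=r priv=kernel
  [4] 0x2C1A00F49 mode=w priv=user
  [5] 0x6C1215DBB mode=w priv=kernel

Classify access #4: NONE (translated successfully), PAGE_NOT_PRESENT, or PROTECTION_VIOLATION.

Walk each access:
#0 VA=0x412062ED (w,user):
  lvl0: tbl 0x2C, slot 1 ⇒ 0x30007 (P1/RW1/US1/PS0)
  lvl1: tbl 0x30, slot 9 ⇒ 0x31007 (P1/RW1/US1/PS0)
  lvl2: tbl 0x31, slot 6 ⇒ 0x34007 (P1/RW1/US1/PS0)
  → PA=0x342ED  (3 entries read)
#1 VA=0x5C0000F35 (w,kernel):
  lvl0: tbl 0x2C, slot 23 ⇒ 0x1F004 (P0/RW0/US1/PS0)
  → PAGE_NOT_PRESENT  (1 entries read)
#2 VA=0x38020B7E1 (w,user):
  lvl0: tbl 0x2C, slot 14 ⇒ 0x38007 (P1/RW1/US1/PS0)
  lvl1: tbl 0x38, slot 1 ⇒ 0x39007 (P1/RW1/US1/PS0)
  lvl2: tbl 0x39, slot 11 ⇒ 0x3C005 (P1/RW0/US1/PS0)
  → PROTECTION_VIOLATION  (3 entries read)
#3 VA=0x543800692 (r,kernel):
  lvl0: tbl 0x2C, slot 21 ⇒ 0x3E007 (P1/RW1/US1/PS0)
  lvl1: tbl 0x3E, slot 28 ⇒ 0x40007 (P1/RW1/US1/PS0)
  lvl2: tbl 0x40, slot 0 ⇒ 0x42007 (P1/RW1/US1/PS0)
  → PA=0x42692  (3 entries read)
#4 VA=0x2C1A00F49 (w,user):
  lvl0: tbl 0x2C, slot 11 ⇒ 0x46007 (P1/RW1/US1/PS0)
  lvl1: tbl 0x46, slot 13 ⇒ 0x7C000 (P0/RW0/US0/PS0)
  → PAGE_NOT_PRESENT  (2 entries read)
#5 VA=0x6C1215DBB (w,kernel):
  lvl0: tbl 0x2C, slot 27 ⇒ 0x4A007 (P1/RW1/US1/PS0)
  lvl1: tbl 0x4A, slot 9 ⇒ 0x4B007 (P1/RW1/US1/PS0)
  lvl2: tbl 0x4B, slot 21 ⇒ 0x4C007 (P1/RW1/US1/PS0)
  → PA=0x4CDBB  (3 entries read)

Access #4 fault: PAGE_NOT_PRESENT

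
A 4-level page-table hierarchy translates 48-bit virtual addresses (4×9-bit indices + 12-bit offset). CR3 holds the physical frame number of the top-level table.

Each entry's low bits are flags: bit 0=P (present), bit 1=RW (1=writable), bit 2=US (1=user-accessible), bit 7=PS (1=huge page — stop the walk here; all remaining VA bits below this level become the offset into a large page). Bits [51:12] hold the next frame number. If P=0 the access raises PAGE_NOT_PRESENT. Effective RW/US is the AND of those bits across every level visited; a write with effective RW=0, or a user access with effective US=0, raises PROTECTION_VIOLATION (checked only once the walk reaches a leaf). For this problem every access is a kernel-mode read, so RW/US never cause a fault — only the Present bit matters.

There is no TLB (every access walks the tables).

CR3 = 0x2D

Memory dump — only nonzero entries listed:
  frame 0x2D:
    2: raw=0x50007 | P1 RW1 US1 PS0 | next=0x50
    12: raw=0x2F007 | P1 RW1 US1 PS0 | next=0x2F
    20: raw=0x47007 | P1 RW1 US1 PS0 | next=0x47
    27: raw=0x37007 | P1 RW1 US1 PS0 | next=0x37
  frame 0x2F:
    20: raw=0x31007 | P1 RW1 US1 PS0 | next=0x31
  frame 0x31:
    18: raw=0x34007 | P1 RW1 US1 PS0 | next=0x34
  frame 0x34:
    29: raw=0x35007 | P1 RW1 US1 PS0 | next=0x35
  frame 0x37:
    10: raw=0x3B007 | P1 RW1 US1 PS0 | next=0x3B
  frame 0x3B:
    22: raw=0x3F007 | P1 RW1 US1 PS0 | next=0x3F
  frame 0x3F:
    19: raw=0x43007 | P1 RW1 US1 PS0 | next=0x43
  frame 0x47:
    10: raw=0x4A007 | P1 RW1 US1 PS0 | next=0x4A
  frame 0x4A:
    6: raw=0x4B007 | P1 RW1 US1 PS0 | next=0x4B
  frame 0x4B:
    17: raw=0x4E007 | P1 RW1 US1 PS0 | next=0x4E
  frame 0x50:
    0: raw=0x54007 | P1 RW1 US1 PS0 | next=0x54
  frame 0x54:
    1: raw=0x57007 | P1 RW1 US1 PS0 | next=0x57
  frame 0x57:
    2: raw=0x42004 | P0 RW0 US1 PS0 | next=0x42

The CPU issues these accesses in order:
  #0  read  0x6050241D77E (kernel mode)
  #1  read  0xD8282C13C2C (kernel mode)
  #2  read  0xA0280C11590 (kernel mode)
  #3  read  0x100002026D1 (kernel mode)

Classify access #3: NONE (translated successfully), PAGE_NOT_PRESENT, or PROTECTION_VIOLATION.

Per-access translation:
#0 VA=0x6050241D77E (r,kernel):
  L0 @0x2D[12] → 0x2F007  P=1,RW=1,US=1,PS=0
  L1 @0x2F[20] → 0x31007  P=1,RW=1,US=1,PS=0
  L2 @0x31[18] → 0x34007  P=1,RW=1,US=1,PS=0
  L3 @0x34[29] → 0x35007  P=1,RW=1,US=1,PS=0
  ✓ 0x3577E  — 4 lookups
#1 VA=0xD8282C13C2C (r,kernel):
  L0 @0x2D[27] → 0x37007  P=1,RW=1,US=1,PS=0
  L1 @0x37[10] → 0x3B007  P=1,RW=1,US=1,PS=0
  L2 @0x3B[22] → 0x3F007  P=1,RW=1,US=1,PS=0
  L3 @0x3F[19] → 0x43007  P=1,RW=1,US=1,PS=0
  ✓ 0x43C2C  — 4 lookups
#2 VA=0xA0280C11590 (r,kernel):
  L0 @0x2D[20] → 0x47007  P=1,RW=1,US=1,PS=0
  L1 @0x47[10] → 0x4A007  P=1,RW=1,US=1,PS=0
  L2 @0x4A[6] → 0x4B007  P=1,RW=1,US=1,PS=0
  L3 @0x4B[17] → 0x4E007  P=1,RW=1,US=1,PS=0
  ✓ 0x4E590  — 4 lookups
#3 VA=0x100002026D1 (r,kernel):
  L0 @0x2D[2] → 0x50007  P=1,RW=1,US=1,PS=0
  L1 @0x50[0] → 0x54007  P=1,RW=1,US=1,PS=0
  L2 @0x54[1] → 0x57007  P=1,RW=1,US=1,PS=0
  L3 @0x57[2] → 0x42004  P=0,RW=0,US=1,PS=0
  ⇒ fault: PAGE_NOT_PRESENT  — 4 lookups

Access #3 fault: PAGE_NOT_PRESENT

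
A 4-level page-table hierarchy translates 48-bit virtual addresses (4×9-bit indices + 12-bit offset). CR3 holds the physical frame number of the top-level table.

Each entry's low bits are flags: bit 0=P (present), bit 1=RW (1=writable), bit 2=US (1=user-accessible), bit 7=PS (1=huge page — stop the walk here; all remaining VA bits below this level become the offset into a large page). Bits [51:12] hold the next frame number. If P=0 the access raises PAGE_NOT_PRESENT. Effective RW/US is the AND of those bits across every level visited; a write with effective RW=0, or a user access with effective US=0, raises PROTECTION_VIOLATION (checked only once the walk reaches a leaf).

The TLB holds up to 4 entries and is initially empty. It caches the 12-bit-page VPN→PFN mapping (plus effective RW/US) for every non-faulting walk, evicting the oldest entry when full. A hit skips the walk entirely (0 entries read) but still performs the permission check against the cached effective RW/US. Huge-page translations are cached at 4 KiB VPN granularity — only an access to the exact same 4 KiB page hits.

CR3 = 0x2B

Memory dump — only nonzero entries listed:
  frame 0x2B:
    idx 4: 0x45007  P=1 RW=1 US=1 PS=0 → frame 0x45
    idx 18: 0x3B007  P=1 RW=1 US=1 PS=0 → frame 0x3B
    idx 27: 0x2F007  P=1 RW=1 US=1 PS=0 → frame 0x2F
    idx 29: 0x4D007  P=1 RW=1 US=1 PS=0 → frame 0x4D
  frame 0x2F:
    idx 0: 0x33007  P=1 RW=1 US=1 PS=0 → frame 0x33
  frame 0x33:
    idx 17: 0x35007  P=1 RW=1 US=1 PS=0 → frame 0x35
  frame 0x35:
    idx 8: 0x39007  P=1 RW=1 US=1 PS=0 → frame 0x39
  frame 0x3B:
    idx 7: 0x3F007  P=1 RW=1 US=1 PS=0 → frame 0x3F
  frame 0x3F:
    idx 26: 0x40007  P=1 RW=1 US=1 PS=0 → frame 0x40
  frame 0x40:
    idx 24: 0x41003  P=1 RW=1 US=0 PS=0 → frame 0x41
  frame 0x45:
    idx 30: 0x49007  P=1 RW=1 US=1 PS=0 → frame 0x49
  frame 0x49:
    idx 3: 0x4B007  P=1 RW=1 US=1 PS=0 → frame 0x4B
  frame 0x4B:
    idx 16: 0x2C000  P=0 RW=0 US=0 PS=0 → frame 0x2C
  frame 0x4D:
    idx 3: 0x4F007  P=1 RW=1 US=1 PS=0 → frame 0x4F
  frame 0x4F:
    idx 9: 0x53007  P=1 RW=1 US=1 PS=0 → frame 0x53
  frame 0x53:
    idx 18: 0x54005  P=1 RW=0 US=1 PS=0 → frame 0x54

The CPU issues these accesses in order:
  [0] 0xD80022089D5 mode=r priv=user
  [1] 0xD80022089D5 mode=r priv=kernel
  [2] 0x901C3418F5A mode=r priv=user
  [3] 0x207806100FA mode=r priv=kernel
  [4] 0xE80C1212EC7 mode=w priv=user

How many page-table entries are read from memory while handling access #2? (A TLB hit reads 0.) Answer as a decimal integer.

Walk each access:
#0 VA=0xD80022089D5 (r,user):
  [0] read 0x2B idx=27: raw=0x2F007 flags P=1 W=1 U=1 S=0
  [1] read 0x2F idx=0: raw=0x33007 flags P=1 W=1 U=1 S=0
  [2] read 0x33 idx=17: raw=0x35007 flags P=1 W=1 U=1 S=0
  [3] read 0x35 idx=8: raw=0x39007 flags P=1 W=1 U=1 S=0
  → PA=0x399D5  (4 entries read)
#1 VA=0xD80022089D5 (r,kernel):
  TLB hit vpn=0xD8002208 → PA=0x399D5
#2 VA=0x901C3418F5A (r,user):
  [0] read 0x2B idx=18: raw=0x3B007 flags P=1 W=1 U=1 S=0
  [1] read 0x3B idx=7: raw=0x3F007 flags P=1 W=1 U=1 S=0
  [2] read 0x3F idx=26: raw=0x40007 flags P=1 W=1 U=1 S=0
  [3] read 0x40 idx=24: raw=0x41003 flags P=1 W=1 U=0 S=0
  ✗ PROTECTION_VIOLATION  [4 reads]
#3 VA=0x207806100FA (r,kernel):
  [0] read 0x2B idx=4: raw=0x45007 flags P=1 W=1 U=1 S=0
  [1] read 0x45 idx=30: raw=0x49007 flags P=1 W=1 U=1 S=0
  [2] read 0x49 idx=3: raw=0x4B007 flags P=1 W=1 U=1 S=0
  [3] read 0x4B idx=16: raw=0x2C000 flags P=0 W=0 U=0 S=0
  ✗ PAGE_NOT_PRESENT  [4 reads]
#4 VA=0xE80C1212EC7 (w,user):
  [0] read 0x2B idx=29: raw=0x4D007 flags P=1 W=1 U=1 S=0
  [1] read 0x4D idx=3: raw=0x4F007 flags P=1 W=1 U=1 S=0
  [2] read 0x4F idx=9: raw=0x53007 flags P=1 W=1 U=1 S=0
  [3] read 0x53 idx=18: raw=0x54005 flags P=1 W=0 U=1 S=0
  ✗ PROTECTION_VIOLATION  [4 reads]

Entries read for #2: 4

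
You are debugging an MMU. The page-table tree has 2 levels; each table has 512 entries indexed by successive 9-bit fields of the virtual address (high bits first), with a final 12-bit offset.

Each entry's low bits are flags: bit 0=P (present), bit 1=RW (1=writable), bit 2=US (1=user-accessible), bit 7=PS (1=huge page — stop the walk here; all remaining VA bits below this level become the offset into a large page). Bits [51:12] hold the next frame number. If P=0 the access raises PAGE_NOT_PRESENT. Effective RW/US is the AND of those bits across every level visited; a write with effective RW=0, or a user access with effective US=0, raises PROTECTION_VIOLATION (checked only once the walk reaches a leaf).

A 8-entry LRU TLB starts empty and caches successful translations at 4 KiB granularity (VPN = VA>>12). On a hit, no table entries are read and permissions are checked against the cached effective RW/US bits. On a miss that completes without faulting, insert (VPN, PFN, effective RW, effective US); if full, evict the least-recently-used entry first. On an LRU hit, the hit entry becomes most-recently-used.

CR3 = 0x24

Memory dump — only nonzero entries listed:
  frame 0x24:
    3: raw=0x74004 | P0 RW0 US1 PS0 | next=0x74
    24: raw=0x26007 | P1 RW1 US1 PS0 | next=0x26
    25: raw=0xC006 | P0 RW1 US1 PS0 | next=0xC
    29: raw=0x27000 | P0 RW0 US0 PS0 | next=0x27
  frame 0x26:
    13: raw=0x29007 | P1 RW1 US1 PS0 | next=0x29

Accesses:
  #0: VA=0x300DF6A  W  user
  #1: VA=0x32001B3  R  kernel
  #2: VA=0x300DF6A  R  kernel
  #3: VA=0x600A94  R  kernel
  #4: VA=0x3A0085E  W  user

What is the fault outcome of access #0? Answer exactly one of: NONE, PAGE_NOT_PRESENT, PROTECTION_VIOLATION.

Trace:
#0 VA=0x300DF6A (w,user):
  lvl0: tbl 0x24, slot 24 ⇒ 0x26007 (P1/RW1/US1/PS0)
  lvl1: tbl 0x26, slot 13 ⇒ 0x29007 (P1/RW1/US1/PS0)
  → PA=0x29F6A  (2 entries read)
#1 VA=0x32001B3 (r,kernel):
  lvl0: tbl 0x24, slot 25 ⇒ 0xC006 (P0/RW1/US1/PS0)
  ⇒ fault: PAGE_NOT_PRESENT  — 1 lookups
#2 VA=0x300DF6A (r,kernel):
  TLB hit vpn=0x300D → PA=0x29F6A
#3 VA=0x600A94 (r,kernel):
  lvl0: tbl 0x24, slot 3 ⇒ 0x74004 (P0/RW0/US1/PS0)
  ⇒ fault: PAGE_NOT_PRESENT  — 1 lookups
#4 VA=0x3A0085E (w,user):
  lvl0: tbl 0x24, slot 29 ⇒ 0x27000 (P0/RW0/US0/PS0)
  ⇒ fault: PAGE_NOT_PRESENT  — 1 lookups

Access #0 fault: NONE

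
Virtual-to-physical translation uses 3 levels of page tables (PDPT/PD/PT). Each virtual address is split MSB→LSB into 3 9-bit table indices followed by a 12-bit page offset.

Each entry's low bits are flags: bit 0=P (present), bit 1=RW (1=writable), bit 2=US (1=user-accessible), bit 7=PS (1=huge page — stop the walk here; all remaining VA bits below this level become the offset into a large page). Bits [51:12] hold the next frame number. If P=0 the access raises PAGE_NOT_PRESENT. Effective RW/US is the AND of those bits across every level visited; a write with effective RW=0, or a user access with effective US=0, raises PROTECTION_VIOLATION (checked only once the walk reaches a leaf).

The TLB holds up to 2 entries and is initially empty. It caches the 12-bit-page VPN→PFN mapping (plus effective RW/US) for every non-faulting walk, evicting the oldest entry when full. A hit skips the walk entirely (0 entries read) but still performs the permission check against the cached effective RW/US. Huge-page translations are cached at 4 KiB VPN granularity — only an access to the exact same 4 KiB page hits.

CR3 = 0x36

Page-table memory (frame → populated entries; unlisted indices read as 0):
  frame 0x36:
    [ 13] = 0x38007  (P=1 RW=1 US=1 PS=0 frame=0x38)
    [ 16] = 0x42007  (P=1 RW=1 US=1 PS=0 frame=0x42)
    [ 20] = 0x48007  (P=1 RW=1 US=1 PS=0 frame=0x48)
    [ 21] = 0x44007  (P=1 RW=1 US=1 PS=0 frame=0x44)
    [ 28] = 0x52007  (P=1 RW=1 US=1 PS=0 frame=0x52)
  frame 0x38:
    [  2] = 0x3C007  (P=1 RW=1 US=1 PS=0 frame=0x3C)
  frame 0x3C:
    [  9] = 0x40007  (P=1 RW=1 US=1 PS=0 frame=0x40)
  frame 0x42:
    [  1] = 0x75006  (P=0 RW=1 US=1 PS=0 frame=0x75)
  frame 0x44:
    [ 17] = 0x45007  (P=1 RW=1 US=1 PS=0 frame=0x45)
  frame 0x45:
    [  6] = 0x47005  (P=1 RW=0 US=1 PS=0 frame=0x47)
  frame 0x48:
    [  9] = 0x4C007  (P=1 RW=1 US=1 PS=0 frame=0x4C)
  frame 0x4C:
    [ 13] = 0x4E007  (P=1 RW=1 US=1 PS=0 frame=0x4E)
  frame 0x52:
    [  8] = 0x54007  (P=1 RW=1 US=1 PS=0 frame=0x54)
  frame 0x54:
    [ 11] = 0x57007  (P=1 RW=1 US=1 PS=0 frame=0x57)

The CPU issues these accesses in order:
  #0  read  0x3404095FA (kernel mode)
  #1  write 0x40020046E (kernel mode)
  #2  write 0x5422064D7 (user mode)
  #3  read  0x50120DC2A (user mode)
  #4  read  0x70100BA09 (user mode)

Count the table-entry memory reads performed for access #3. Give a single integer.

Walk each access:
#0 VA=0x3404095FA (r,kernel):
  [0] read 0x36 idx=13: raw=0x38007 flags P=1 W=1 U=1 S=0
  [1] read 0x38 idx=2: raw=0x3C007 flags P=1 W=1 U=1 S=0
  [2] read 0x3C idx=9: raw=0x40007 flags P=1 W=1 U=1 S=0
  ✓ 0x405FA  — 3 lookups
#1 VA=0x40020046E (w,kernel):
  [0] read 0x36 idx=16: raw=0x42007 flags P=1 W=1 U=1 S=0
  [1] read 0x42 idx=1: raw=0x75006 flags P=0 W=1 U=1 S=0
  → PAGE_NOT_PRESENT  (2 entries read)
#2 VA=0x5422064D7 (w,user):
  [0] read 0x36 idx=21: raw=0x44007 flags P=1 W=1 U=1 S=0
  [1] read 0x44 idx=17: raw=0x45007 flags P=1 W=1 U=1 S=0
  [2] read 0x45 idx=6: raw=0x47005 flags P=1 W=0 U=1 S=0
  → PROTECTION_VIOLATION  (3 entries read)
#3 VA=0x50120DC2A (r,user):
  [0] read 0x36 idx=20: raw=0x48007 flags P=1 W=1 U=1 S=0
  [1] read 0x48 idx=9: raw=0x4C007 flags P=1 W=1 U=1 S=0
  [2] read 0x4C idx=13: raw=0x4E007 flags P=1 W=1 U=1 S=0
  ✓ 0x4EC2A  — 3 lookups
#4 VA=0x70100BA09 (r,user):
  [0] read 0x36 idx=28: raw=0x52007 flags P=1 W=1 U=1 S=0
  [1] read 0x52 idx=8: raw=0x54007 flags P=1 W=1 U=1 S=0
  [2] read 0x54 idx=11: raw=0x57007 flags P=1 W=1 U=1 S=0
  ✓ 0x57A09  — 3 lookups

Entries read for #3: 3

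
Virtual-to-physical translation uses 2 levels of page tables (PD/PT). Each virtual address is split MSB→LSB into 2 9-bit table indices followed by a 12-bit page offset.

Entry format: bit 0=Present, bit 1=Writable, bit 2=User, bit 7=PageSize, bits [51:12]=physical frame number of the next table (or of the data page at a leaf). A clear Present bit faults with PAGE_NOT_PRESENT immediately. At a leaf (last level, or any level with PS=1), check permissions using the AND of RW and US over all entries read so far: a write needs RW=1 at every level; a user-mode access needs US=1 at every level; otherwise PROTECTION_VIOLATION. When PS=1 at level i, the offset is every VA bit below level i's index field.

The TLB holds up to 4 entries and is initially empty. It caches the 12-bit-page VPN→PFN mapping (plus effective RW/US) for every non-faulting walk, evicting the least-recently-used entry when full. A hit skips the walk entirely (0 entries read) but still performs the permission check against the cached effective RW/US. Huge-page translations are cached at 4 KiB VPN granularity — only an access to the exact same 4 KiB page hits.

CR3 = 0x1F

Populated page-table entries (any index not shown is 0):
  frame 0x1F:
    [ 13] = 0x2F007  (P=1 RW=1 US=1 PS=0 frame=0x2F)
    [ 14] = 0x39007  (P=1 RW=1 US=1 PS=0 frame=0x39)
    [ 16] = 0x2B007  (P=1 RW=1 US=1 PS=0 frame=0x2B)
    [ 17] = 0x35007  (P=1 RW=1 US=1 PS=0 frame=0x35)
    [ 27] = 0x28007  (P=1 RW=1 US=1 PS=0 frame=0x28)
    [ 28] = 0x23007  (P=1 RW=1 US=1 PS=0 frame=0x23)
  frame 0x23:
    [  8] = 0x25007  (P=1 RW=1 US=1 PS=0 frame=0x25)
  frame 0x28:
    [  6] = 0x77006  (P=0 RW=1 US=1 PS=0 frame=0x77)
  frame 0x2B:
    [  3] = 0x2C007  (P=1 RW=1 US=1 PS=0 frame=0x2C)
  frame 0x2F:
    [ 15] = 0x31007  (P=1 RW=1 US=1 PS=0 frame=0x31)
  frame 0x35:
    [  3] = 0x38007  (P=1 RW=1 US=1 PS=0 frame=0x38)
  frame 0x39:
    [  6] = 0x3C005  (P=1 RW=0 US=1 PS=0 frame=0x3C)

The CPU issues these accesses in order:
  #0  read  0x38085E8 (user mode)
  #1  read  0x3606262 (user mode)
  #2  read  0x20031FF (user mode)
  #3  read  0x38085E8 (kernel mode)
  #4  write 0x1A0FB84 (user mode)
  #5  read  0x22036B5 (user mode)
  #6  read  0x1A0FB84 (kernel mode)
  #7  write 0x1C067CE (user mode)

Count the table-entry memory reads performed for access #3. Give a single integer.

Trace:
#0 VA=0x38085E8 (r,user):
  [0] read 0x1F idx=28: raw=0x23007 flags P=1 W=1 U=1 S=0
  [1] read 0x23 idx=8: raw=0x25007 flags P=1 W=1 U=1 S=0
  ⇒ phys 0x255E8  [2 reads]
#1 VA=0x3606262 (r,user):
  [0] read 0x1F idx=27: raw=0x28007 flags P=1 W=1 U=1 S=0
  [1] read 0x28 idx=6: raw=0x77006 flags P=0 W=1 U=1 S=0
  ✗ PAGE_NOT_PRESENT  [2 reads]
#2 VA=0x20031FF (r,user):
  [0] read 0x1F idx=16: raw=0x2B007 flags P=1 W=1 U=1 S=0
  [1] read 0x2B idx=3: raw=0x2C007 flags P=1 W=1 U=1 S=0
  ⇒ phys 0x2C1FF  [2 reads]
#3 VA=0x38085E8 (r,kernel):
  TLB hit vpn=0x3808 → PA=0x255E8
#4 VA=0x1A0FB84 (w,user):
  [0] read 0x1F idx=13: raw=0x2F007 flags P=1 W=1 U=1 S=0
  [1] read 0x2F idx=15: raw=0x31007 flags P=1 W=1 U=1 S=0
  ⇒ phys 0x31B84  [2 reads]
#5 VA=0x22036B5 (r,user):
  [0] read 0x1F idx=17: raw=0x35007 flags P=1 W=1 U=1 S=0
  [1] read 0x35 idx=3: raw=0x38007 flags P=1 W=1 U=1 S=0
  ⇒ phys 0x386B5  [2 reads]
#6 VA=0x1A0FB84 (r,kernel):
  TLB hit vpn=0x1A0F → PA=0x31B84
#7 VA=0x1C067CE (w,user):
  [0] read 0x1F idx=14: raw=0x39007 flags P=1 W=1 U=1 S=0
  [1] read 0x39 idx=6: raw=0x3C005 flags P=1 W=0 U=1 S=0
  ✗ PROTECTION_VIOLATION  [2 reads]

Entries read for #3: 0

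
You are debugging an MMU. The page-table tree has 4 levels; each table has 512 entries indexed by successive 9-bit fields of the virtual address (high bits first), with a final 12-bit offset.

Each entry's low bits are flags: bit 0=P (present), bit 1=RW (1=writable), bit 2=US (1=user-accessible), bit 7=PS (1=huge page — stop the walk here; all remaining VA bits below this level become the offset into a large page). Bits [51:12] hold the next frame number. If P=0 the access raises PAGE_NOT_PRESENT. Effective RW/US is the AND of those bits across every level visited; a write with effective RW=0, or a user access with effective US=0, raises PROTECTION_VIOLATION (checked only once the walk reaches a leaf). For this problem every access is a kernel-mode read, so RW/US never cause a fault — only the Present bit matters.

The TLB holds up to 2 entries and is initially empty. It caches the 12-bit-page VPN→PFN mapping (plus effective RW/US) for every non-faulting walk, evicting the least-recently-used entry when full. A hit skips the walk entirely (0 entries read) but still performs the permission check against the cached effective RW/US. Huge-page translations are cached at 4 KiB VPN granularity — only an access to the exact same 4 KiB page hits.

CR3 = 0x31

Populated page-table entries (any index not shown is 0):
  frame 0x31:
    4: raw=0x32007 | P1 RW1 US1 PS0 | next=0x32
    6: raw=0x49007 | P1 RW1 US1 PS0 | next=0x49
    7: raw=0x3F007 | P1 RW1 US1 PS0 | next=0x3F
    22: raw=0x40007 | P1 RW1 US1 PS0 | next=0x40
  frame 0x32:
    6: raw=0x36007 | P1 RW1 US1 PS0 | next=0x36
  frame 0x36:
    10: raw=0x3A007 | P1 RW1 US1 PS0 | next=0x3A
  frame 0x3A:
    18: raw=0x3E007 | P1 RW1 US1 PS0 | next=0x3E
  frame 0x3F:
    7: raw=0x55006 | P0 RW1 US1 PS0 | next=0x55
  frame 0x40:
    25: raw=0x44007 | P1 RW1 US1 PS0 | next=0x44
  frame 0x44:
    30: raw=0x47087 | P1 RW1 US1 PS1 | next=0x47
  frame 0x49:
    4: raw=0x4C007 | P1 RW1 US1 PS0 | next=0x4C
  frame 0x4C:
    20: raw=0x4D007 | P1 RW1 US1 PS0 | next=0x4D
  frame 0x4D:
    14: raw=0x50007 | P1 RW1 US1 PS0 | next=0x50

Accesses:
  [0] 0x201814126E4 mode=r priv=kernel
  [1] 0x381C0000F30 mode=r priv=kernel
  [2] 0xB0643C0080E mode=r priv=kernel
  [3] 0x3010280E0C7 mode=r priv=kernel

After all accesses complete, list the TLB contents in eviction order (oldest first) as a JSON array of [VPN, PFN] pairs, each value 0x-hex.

Trace:
#0 VA=0x201814126E4 (r,kernel):
  L0: frame=0x31 idx=4 entry=0x32007 [P=1 RW=1 US=1 PS=0]
  L1: frame=0x32 idx=6 entry=0x36007 [P=1 RW=1 US=1 PS=0]
  L2: frame=0x36 idx=10 entry=0x3A007 [P=1 RW=1 US=1 PS=0]
  L3: frame=0x3A idx=18 entry=0x3E007 [P=1 RW=1 US=1 PS=0]
  ✓ 0x3E6E4  — 4 lookups
#1 VA=0x381C0000F30 (r,kernel):
  L0: frame=0x31 idx=7 entry=0x3F007 [P=1 RW=1 US=1 PS=0]
  L1: frame=0x3F idx=7 entry=0x55006 [P=0 RW=1 US=1 PS=0]
  ⇒ fault: PAGE_NOT_PRESENT  — 2 lookups
#2 VA=0xB0643C0080E (r,kernel):
  L0: frame=0x31 idx=22 entry=0x40007 [P=1 RW=1 US=1 PS=0]
  L1: frame=0x40 idx=25 entry=0x44007 [P=1 RW=1 US=1 PS=0]
  L2: frame=0x44 idx=30 entry=0x47087 [P=1 RW=1 US=1 PS=1]
  ✓ 0x4780E (huge @L2)  — 3 lookups
#3 VA=0x3010280E0C7 (r,kernel):
  L0: frame=0x31 idx=6 entry=0x49007 [P=1 RW=1 US=1 PS=0]
  L1: frame=0x49 idx=4 entry=0x4C007 [P=1 RW=1 US=1 PS=0]
  L2: frame=0x4C idx=20 entry=0x4D007 [P=1 RW=1 US=1 PS=0]
  L3: frame=0x4D idx=14 entry=0x50007 [P=1 RW=1 US=1 PS=0]
  ✓ 0x500C7  — 4 lookups

TLB: [["0xB0643C00", "0x47"], ["0x3010280E", "0x50"]]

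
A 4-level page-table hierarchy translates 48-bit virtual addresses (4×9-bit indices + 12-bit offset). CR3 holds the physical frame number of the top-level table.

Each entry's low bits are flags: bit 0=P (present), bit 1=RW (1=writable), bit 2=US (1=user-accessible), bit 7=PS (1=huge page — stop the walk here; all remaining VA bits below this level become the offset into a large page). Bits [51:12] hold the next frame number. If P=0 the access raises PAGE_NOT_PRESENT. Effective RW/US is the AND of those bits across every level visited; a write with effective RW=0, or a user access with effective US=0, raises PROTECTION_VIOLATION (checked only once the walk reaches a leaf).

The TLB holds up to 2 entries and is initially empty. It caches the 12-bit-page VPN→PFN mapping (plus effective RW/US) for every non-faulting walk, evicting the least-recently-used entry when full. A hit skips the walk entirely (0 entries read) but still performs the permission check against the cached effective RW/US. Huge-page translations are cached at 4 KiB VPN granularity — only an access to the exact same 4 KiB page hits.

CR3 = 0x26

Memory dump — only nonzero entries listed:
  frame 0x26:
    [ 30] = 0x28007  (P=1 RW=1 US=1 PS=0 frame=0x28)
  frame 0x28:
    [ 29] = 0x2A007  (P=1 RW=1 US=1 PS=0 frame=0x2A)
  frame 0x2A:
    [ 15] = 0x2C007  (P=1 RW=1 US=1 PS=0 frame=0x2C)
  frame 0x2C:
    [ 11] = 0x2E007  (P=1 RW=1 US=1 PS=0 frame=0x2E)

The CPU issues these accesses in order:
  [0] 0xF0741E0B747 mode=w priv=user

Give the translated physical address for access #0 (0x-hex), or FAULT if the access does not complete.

Trace:
#0 VA=0xF0741E0B747 (w,user):
  L0: frame=0x26 idx=30 entry=0x28007 [P=1 RW=1 US=1 PS=0]
  L1: frame=0x28 idx=29 entry=0x2A007 [P=1 RW=1 US=1 PS=0]
  L2: frame=0x2A idx=15 entry=0x2C007 [P=1 RW=1 US=1 PS=0]
  L3: frame=0x2C idx=11 entry=0x2E007 [P=1 RW=1 US=1 PS=0]
  ✓ 0x2E747  — 4 lookups

Access #0 PA: 0x2E747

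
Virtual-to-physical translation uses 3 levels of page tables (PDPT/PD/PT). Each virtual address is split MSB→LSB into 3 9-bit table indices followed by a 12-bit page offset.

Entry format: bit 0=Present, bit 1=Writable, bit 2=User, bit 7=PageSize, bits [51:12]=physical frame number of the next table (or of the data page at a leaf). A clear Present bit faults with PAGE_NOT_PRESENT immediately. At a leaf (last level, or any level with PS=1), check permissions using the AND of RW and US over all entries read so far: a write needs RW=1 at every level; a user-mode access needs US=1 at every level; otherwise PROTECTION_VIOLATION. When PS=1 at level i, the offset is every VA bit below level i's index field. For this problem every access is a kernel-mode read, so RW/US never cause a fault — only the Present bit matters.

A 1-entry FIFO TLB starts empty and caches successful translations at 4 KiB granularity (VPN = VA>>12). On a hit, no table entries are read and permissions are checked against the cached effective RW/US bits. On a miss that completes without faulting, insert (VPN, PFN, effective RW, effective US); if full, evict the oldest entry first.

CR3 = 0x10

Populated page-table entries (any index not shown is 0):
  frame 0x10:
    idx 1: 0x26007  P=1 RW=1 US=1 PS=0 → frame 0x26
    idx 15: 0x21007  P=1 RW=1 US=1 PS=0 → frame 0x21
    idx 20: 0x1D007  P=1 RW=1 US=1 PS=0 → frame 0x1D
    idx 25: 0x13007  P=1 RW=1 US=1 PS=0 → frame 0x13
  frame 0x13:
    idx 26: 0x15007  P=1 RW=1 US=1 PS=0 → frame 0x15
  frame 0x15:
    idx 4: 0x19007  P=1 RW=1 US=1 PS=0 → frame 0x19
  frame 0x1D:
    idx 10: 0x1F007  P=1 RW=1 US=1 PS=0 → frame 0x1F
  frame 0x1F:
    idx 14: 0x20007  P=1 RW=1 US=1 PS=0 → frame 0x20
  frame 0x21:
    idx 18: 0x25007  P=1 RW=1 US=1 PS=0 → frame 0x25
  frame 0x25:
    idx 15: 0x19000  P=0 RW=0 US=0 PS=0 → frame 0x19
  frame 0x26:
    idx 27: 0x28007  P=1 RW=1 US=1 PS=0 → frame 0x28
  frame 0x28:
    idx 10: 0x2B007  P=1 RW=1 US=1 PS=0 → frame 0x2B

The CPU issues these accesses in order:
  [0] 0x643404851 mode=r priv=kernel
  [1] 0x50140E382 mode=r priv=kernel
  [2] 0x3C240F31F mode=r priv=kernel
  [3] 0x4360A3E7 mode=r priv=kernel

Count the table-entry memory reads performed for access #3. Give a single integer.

Per-access translation:
#0 VA=0x643404851 (r,kernel):
  [0] read 0x10 idx=25: raw=0x13007 flags P=1 W=1 U=1 S=0
  [1] read 0x13 idx=26: raw=0x15007 flags P=1 W=1 U=1 S=0
  [2] read 0x15 idx=4: raw=0x19007 flags P=1 W=1 U=1 S=0
  ⇒ phys 0x19851  [3 reads]
#1 VA=0x50140E382 (r,kernel):
  [0] read 0x10 idx=20: raw=0x1D007 flags P=1 W=1 U=1 S=0
  [1] read 0x1D idx=10: raw=0x1F007 flags P=1 W=1 U=1 S=0
  [2] read 0x1F idx=14: raw=0x20007 flags P=1 W=1 U=1 S=0
  ⇒ phys 0x20382  [3 reads]
#2 VA=0x3C240F31F (r,kernel):
  [0] read 0x10 idx=15: raw=0x21007 flags P=1 W=1 U=1 S=0
  [1] read 0x21 idx=18: raw=0x25007 flags P=1 W=1 U=1 S=0
  [2] read 0x25 idx=15: raw=0x19000 flags P=0 W=0 U=0 S=0
  ⇒ fault: PAGE_NOT_PRESENT  — 3 lookups
#3 VA=0x4360A3E7 (r,kernel):
  [0] read 0x10 idx=1: raw=0x26007 flags P=1 W=1 U=1 S=0
  [1] read 0x26 idx=27: raw=0x28007 flags P=1 W=1 U=1 S=0
  [2] read 0x28 idx=10: raw=0x2B007 flags P=1 W=1 U=1 S=0
  ⇒ phys 0x2B3E7  [3 reads]

Entries read for #3: 3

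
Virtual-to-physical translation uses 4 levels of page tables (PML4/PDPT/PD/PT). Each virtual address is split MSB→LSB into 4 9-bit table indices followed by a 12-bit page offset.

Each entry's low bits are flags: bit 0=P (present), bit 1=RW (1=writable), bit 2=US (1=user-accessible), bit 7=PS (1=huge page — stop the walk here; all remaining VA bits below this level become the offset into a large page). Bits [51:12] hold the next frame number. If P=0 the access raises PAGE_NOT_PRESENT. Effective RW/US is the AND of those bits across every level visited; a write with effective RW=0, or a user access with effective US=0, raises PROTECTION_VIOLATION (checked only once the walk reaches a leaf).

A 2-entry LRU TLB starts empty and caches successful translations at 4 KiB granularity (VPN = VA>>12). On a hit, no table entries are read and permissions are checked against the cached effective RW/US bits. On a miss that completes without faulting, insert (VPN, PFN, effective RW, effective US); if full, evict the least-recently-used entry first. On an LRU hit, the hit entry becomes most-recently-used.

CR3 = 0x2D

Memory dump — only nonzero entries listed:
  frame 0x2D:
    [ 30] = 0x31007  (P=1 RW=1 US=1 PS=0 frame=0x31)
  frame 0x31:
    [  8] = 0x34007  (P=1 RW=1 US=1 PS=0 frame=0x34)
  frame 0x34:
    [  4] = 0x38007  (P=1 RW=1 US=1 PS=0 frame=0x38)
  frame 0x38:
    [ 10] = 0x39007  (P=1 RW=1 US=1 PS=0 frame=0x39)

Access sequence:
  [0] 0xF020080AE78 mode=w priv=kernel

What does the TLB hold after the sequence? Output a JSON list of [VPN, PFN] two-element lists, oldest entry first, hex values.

Walk each access:
#0 VA=0xF020080AE78 (w,kernel):
  lvl0: tbl 0x2D, slot 30 ⇒ 0x31007 (P1/RW1/US1/PS0)
  lvl1: tbl 0x31, slot 8 ⇒ 0x34007 (P1/RW1/US1/PS0)
  lvl2: tbl 0x34, slot 4 ⇒ 0x38007 (P1/RW1/US1/PS0)
  lvl3: tbl 0x38, slot 10 ⇒ 0x39007 (P1/RW1/US1/PS0)
  ⇒ phys 0x39E78  [4 reads]

TLB: [["0xF020080A", "0x39"]]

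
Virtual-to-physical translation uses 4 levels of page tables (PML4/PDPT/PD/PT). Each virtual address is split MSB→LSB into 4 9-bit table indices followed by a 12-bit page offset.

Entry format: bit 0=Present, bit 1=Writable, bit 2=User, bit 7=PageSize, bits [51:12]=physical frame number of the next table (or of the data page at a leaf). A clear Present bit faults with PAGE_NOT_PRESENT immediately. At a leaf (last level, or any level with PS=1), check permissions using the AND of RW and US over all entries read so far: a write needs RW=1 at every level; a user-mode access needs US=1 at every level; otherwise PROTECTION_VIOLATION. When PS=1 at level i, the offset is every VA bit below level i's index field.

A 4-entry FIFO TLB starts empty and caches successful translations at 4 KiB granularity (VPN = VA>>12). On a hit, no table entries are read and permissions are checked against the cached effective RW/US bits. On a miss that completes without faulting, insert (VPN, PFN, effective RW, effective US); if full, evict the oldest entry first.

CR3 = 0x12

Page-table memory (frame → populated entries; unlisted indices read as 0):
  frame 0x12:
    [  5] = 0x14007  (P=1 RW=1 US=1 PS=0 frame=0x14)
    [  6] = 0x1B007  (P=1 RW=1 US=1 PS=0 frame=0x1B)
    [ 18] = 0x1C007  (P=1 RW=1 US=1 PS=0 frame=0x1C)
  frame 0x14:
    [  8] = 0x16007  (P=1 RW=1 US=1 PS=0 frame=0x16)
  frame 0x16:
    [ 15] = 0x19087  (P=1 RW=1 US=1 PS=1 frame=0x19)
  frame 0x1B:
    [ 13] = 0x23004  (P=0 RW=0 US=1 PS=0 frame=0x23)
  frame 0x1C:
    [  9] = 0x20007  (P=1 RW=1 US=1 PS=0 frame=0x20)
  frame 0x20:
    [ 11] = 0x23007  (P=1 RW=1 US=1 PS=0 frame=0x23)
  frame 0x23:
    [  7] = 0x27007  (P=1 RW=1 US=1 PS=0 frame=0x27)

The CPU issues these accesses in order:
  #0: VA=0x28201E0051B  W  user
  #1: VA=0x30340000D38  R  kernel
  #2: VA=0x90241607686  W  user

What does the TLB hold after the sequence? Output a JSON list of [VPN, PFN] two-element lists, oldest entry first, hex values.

Walk each access:
#0 VA=0x28201E0051B (w,user):
  L0 @0x12[5] → 0x14007  P=1,RW=1,US=1,PS=0
  L1 @0x14[8] → 0x16007  P=1,RW=1,US=1,PS=0
  L2 @0x16[15] → 0x19087  P=1,RW=1,US=1,PS=1
  ⇒ phys 0x1951B (huge @L2)  [3 reads]
#1 VA=0x30340000D38 (r,kernel):
  L0 @0x12[6] → 0x1B007  P=1,RW=1,US=1,PS=0
  L1 @0x1B[13] → 0x23004  P=0,RW=0,US=1,PS=0
  ⇒ fault: PAGE_NOT_PRESENT  — 2 lookups
#2 VA=0x90241607686 (w,user):
  L0 @0x12[18] → 0x1C007  P=1,RW=1,US=1,PS=0
  L1 @0x1C[9] → 0x20007  P=1,RW=1,US=1,PS=0
  L2 @0x20[11] → 0x23007  P=1,RW=1,US=1,PS=0
  L3 @0x23[7] → 0x27007  P=1,RW=1,US=1,PS=0
  ⇒ phys 0x27686  [4 reads]

TLB: [["0x28201E00", "0x19"], ["0x90241607", "0x27"]]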